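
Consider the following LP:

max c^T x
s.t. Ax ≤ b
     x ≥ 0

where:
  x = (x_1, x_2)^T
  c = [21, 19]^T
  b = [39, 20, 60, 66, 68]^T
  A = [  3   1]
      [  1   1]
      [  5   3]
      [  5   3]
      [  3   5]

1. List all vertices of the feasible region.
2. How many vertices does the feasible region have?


1. (0, 0), (12, 0), (6, 10), (0, 13.6)
2. 4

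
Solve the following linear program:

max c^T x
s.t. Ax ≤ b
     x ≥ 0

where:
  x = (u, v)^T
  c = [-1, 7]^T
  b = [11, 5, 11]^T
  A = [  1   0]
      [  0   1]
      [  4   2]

Evaluate the objective at each vertex of the feasible region:
  z(0, 0) = 0
  z(2.75, 0) = -2.75
  z(0.25, 5) = 34.75
  z(0, 5) = 35  ←
The maximum is at u = 0, v = 5.

u = 0, v = 5, z = 35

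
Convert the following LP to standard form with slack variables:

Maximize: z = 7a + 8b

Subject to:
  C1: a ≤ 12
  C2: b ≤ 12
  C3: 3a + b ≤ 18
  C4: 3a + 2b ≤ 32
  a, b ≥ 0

max z = 7a + 8b

s.t.
  a + s1 = 12
  b + s2 = 12
  3a + b + s3 = 18
  3a + 2b + s4 = 32
  a, b, s1, s2, s3, s4 ≥ 0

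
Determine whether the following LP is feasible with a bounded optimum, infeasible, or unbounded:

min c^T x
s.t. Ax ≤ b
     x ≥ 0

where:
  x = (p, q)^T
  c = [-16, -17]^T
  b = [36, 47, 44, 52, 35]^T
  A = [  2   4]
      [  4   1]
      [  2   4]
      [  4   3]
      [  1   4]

Feasible with a bounded optimal solution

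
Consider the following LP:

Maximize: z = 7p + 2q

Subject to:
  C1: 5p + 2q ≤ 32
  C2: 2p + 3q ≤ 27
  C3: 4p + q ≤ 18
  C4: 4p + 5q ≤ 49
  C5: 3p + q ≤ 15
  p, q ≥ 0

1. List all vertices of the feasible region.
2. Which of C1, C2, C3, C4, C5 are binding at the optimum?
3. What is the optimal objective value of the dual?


1. (0, 0), (4.5, 0), (3, 6), (2.571, 7.286), (0, 9)
2. C3, C5
3. 33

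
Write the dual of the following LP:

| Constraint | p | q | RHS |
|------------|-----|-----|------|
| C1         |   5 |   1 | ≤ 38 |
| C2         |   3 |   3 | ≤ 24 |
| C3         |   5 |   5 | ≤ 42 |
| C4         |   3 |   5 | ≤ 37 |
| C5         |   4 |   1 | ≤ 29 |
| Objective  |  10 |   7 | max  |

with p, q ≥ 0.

Primal max cᵀx s.t. Ax ≤ b, x ≥ 0  →  Dual min bᵀy s.t. Aᵀy ≥ c, y ≥ 0.

Minimize: z = 38y1 + 24y2 + 42y3 + 37y4 + 29y5

Subject to:
  5y1 + 3y2 + 5y3 + 3y4 + 4y5 ≥ 10
  y1 + 3y2 + 5y3 + 5y4 + y5 ≥ 7
  y1, y2, y3, y4, y5 ≥ 0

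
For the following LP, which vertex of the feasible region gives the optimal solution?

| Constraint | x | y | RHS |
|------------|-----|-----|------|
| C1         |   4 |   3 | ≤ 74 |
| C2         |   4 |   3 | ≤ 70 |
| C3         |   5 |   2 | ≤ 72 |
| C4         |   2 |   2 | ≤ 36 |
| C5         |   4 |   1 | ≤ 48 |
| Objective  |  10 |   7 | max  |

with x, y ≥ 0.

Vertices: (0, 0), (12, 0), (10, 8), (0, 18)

Evaluate the objective at each vertex of the feasible region:
  z(0, 0) = 0
  z(12, 0) = 120
  z(10, 8) = 156  ←
  z(0, 18) = 126
The maximum is at x = 10, y = 8.

(10, 8)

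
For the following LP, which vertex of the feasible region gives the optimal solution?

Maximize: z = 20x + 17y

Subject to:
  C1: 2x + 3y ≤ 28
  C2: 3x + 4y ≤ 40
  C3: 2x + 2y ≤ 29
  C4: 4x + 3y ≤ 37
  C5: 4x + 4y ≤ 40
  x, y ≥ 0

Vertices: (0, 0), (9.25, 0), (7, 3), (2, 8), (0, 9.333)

Evaluate the objective at each vertex of the feasible region:
  z(0, 0) = 0
  z(9.25, 0) = 185
  z(7, 3) = 191  ←
  z(2, 8) = 176
  z(0, 9.333) = 158.7
The maximum is at x = 7, y = 3.

(7, 3)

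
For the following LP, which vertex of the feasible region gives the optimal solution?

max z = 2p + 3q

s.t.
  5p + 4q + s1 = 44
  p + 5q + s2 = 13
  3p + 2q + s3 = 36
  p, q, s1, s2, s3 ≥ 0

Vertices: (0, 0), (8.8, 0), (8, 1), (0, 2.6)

Evaluate the objective at each vertex of the feasible region:
  z(0, 0) = 0
  z(8.8, 0) = 17.6
  z(8, 1) = 19  ←
  z(0, 2.6) = 7.8
The maximum is at p = 8, q = 1.

(8, 1)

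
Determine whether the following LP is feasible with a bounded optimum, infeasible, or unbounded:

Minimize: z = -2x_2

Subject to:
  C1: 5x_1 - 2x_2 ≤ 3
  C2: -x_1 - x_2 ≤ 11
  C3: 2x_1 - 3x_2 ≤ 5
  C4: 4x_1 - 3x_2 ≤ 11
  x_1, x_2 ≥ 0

Unbounded (objective can decrease without bound)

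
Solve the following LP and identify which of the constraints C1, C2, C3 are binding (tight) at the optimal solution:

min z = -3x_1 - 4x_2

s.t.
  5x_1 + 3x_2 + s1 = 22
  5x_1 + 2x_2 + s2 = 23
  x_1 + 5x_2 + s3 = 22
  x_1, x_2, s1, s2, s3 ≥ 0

At x_1 = 2, x_2 = 4, compute slack b - a·x for each constraint:
  C1: 22 − 22 = 0  (binding)
  C2: 23 − 18 = 5  (slack)
  C3: 22 − 22 = 0  (binding)

Optimal: x_1 = 2, x_2 = 4
Binding: C1, C3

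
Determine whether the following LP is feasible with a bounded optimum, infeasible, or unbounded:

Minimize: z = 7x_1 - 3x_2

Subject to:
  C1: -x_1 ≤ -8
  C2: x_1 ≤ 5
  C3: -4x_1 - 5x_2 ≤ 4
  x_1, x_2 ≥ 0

Infeasible (no feasible solution exists)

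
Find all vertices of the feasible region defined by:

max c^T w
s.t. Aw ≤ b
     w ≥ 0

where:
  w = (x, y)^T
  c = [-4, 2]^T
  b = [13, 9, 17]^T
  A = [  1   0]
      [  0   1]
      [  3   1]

(0, 0), (5.667, 0), (2.667, 9), (0, 9)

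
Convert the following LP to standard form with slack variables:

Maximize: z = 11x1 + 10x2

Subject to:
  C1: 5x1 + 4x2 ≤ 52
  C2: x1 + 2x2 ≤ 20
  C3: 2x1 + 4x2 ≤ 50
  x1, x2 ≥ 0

max z = 11x1 + 10x2

s.t.
  5x1 + 4x2 + s1 = 52
  x1 + 2x2 + s2 = 20
  2x1 + 4x2 + s3 = 50
  x1, x2, s1, s2, s3 ≥ 0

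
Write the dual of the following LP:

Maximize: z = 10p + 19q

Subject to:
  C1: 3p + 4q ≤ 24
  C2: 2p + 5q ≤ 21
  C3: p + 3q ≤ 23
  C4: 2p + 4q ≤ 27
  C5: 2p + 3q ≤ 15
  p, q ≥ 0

Primal max cᵀx s.t. Ax ≤ b, x ≥ 0  →  Dual min bᵀy s.t. Aᵀy ≥ c, y ≥ 0.

Minimize: z = 24y1 + 21y2 + 23y3 + 27y4 + 15y5

Subject to:
  3y1 + 2y2 + y3 + 2y4 + 2y5 ≥ 10
  4y1 + 5y2 + 3y3 + 4y4 + 3y5 ≥ 19
  y1, y2, y3, y4, y5 ≥ 0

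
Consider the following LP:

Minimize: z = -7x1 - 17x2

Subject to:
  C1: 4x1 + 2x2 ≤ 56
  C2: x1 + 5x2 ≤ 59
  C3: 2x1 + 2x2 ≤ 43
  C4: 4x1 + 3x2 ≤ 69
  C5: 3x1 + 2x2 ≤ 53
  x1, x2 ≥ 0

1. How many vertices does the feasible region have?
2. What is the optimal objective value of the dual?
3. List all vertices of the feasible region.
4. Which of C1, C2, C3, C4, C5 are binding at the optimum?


1. 4
2. -233
3. (0, 0), (14, 0), (9, 10), (0, 11.8)
4. C1, C2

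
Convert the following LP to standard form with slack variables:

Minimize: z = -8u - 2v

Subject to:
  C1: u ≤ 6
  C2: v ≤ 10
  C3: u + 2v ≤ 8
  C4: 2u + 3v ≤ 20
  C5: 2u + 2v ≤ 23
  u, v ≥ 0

min z = -8u - 2v

s.t.
  u + s1 = 6
  v + s2 = 10
  u + 2v + s3 = 8
  2u + 3v + s4 = 20
  2u + 2v + s5 = 23
  u, v, s1, s2, s3, s4, s5 ≥ 0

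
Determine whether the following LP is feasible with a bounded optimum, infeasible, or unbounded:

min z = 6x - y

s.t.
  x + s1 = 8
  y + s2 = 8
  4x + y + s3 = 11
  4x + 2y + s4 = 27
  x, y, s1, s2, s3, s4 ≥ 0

Feasible with a bounded optimal solution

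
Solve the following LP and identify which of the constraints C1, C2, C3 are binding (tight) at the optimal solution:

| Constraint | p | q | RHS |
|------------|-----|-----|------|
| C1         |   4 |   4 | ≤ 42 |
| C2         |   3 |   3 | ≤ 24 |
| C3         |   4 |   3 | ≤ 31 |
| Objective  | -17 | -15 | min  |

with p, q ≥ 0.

At p = 7, q = 1, compute slack b - a·x for each constraint:
  C1: 42 − 32 = 10  (slack)
  C2: 24 − 24 = 0  (binding)
  C3: 31 − 31 = 0  (binding)

Optimal: p = 7, q = 1
Binding: C2, C3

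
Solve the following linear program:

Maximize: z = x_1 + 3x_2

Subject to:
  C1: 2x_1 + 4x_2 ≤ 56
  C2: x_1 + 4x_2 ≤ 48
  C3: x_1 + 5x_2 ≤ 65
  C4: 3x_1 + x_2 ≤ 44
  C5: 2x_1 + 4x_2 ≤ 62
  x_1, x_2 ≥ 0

Evaluate the objective at each vertex of the feasible region:
  z(0, 0) = 0
  z(14.67, 0) = 14.67
  z(12, 8) = 36
  z(8, 10) = 38  ←
  z(0, 12) = 36
The maximum is at x_1 = 8, x_2 = 10.

x_1 = 8, x_2 = 10, z = 38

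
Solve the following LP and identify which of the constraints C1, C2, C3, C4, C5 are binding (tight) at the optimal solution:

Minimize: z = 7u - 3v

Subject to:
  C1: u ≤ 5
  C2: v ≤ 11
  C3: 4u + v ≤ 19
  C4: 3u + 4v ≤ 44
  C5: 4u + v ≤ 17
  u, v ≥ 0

At u = 0, v = 11, compute slack b - a·x for each constraint:
  C1: 5 − 0 = 5  (slack)
  C2: 11 − 11 = 0  (binding)
  C3: 19 − 11 = 8  (slack)
  C4: 44 − 44 = 0  (binding)
  C5: 17 − 11 = 6  (slack)

Optimal: u = 0, v = 11
Binding: C2, C4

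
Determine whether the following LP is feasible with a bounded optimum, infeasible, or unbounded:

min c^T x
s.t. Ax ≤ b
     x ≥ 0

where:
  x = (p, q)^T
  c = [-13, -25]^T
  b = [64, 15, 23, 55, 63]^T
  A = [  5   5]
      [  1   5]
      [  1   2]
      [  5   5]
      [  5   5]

Feasible with a bounded optimal solution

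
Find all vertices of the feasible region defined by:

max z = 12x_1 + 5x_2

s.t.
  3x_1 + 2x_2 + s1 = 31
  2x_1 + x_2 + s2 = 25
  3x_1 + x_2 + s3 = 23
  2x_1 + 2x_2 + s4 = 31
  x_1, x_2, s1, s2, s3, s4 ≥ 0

(0, 0), (7.667, 0), (5, 8), (0, 15.5)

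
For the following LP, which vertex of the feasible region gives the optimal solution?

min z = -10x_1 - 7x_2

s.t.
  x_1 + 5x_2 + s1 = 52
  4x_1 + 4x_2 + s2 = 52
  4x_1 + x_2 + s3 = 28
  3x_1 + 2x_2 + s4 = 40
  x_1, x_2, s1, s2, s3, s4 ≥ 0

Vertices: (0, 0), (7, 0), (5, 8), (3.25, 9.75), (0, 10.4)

Evaluate the objective at each vertex of the feasible region:
  z(0, 0) = 0
  z(7, 0) = -70
  z(5, 8) = -106  ←
  z(3.25, 9.75) = -100.8
  z(0, 10.4) = -72.8
The minimum is at x_1 = 5, x_2 = 8.

(5, 8)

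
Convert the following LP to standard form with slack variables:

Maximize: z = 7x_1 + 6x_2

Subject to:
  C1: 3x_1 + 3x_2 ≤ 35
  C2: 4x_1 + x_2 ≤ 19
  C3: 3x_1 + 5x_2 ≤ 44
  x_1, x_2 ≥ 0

max z = 7x_1 + 6x_2

s.t.
  3x_1 + 3x_2 + s1 = 35
  4x_1 + x_2 + s2 = 19
  3x_1 + 5x_2 + s3 = 44
  x_1, x_2, s1, s2, s3 ≥ 0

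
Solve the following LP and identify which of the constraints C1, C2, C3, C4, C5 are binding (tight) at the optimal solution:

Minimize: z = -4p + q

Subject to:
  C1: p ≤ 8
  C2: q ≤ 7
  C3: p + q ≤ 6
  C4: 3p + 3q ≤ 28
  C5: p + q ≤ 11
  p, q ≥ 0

At p = 6, q = 0, compute slack b - a·x for each constraint:
  C1: 8 − 6 = 2  (slack)
  C2: 7 − 0 = 7  (slack)
  C3: 6 − 6 = 0  (binding)
  C4: 28 − 18 = 10  (slack)
  C5: 11 − 6 = 5  (slack)

Optimal: p = 6, q = 0
Binding: C3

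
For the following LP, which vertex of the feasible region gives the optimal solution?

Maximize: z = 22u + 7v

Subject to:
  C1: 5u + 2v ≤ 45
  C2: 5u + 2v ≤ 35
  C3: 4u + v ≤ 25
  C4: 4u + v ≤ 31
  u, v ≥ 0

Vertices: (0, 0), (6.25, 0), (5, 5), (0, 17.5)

Evaluate the objective at each vertex of the feasible region:
  z(0, 0) = 0
  z(6.25, 0) = 137.5
  z(5, 5) = 145  ←
  z(0, 17.5) = 122.5
The maximum is at u = 5, v = 5.

(5, 5)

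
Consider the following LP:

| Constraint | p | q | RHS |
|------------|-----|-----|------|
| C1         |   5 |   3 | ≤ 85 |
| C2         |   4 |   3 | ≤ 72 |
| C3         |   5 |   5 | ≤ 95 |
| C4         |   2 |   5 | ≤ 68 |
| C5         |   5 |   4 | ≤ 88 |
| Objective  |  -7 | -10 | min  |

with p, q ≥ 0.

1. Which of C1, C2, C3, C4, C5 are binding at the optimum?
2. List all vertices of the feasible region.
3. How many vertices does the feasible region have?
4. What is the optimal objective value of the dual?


1. C3, C4
2. (0, 0), (17, 0), (15.2, 3), (12, 7), (9, 10), (0, 13.6)
3. 6
4. -163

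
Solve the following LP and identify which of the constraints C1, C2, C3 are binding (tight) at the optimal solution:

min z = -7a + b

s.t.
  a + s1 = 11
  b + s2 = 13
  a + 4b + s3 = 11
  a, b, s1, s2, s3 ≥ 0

At a = 11, b = 0, compute slack b - a·x for each constraint:
  C1: 11 − 11 = 0  (binding)
  C2: 13 − 0 = 13  (slack)
  C3: 11 − 11 = 0  (binding)

Optimal: a = 11, b = 0
Binding: C1, C3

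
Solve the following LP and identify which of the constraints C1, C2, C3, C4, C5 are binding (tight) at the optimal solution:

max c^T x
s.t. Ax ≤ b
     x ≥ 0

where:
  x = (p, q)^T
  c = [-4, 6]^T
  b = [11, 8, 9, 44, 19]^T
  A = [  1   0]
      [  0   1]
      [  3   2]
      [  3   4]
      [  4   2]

At p = 0, q = 4.5, compute slack b - a·x for each constraint:
  C1: 11 − 0 = 11  (slack)
  C2: 8 − 4.5 = 3.5  (slack)
  C3: 9 − 9 = 0  (binding)
  C4: 44 − 18 = 26  (slack)
  C5: 19 − 9 = 10  (slack)

Optimal: p = 0, q = 4.5
Binding: C3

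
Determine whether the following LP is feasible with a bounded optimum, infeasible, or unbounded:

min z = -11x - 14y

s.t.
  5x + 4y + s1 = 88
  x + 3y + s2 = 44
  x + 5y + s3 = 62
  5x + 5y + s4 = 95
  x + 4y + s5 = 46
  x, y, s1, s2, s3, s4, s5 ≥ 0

Feasible with a bounded optimal solution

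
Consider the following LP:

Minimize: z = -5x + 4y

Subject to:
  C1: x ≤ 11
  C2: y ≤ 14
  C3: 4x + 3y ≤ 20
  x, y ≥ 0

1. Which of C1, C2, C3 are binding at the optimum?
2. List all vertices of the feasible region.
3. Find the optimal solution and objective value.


1. C3
2. (0, 0), (5, 0), (0, 6.667)
3. x = 5, y = 0, z = -25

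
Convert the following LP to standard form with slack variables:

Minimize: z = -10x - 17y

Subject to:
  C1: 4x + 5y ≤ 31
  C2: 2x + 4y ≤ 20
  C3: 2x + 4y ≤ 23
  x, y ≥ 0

min z = -10x - 17y

s.t.
  4x + 5y + s1 = 31
  2x + 4y + s2 = 20
  2x + 4y + s3 = 23
  x, y, s1, s2, s3 ≥ 0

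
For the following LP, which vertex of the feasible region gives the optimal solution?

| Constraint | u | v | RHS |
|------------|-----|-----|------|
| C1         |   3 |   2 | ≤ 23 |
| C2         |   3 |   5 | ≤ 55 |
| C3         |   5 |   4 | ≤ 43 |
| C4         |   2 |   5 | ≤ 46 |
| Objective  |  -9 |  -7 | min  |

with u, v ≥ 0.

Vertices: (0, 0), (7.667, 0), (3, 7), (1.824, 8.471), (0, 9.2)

Evaluate the objective at each vertex of the feasible region:
  z(0, 0) = 0
  z(7.667, 0) = -69
  z(3, 7) = -76  ←
  z(1.824, 8.471) = -75.71
  z(0, 9.2) = -64.4
The minimum is at u = 3, v = 7.

(3, 7)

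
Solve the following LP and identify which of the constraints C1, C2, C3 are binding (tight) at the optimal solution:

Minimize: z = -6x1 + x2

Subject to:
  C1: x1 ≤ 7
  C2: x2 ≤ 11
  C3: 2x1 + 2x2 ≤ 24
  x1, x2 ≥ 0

At x1 = 7, x2 = 0, compute slack b - a·x for each constraint:
  C1: 7 − 7 = 0  (binding)
  C2: 11 − 0 = 11  (slack)
  C3: 24 − 14 = 10  (slack)

Optimal: x1 = 7, x2 = 0
Binding: C1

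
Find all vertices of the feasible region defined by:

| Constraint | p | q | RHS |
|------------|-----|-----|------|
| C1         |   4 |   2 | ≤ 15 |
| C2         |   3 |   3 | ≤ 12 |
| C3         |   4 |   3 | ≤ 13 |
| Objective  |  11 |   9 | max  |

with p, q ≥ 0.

(0, 0), (3.25, 0), (1, 3), (0, 4)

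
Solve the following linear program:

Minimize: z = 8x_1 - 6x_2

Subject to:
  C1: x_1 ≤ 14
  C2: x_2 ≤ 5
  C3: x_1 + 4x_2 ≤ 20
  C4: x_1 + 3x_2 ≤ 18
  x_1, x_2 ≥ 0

Evaluate the objective at each vertex of the feasible region:
  z(0, 0) = 0
  z(14, 0) = 112
  z(14, 1.333) = 104
  z(12, 2) = 84
  z(0, 5) = -30  ←
The minimum is at x_1 = 0, x_2 = 5.

x_1 = 0, x_2 = 5, z = -30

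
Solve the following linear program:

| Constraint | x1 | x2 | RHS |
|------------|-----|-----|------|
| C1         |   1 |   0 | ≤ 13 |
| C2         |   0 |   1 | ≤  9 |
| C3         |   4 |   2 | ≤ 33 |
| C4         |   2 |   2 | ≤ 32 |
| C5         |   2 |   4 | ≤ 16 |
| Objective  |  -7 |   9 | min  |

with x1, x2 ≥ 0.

Evaluate the objective at each vertex of the feasible region:
  z(0, 0) = 0
  z(8, 0) = -56  ←
  z(0, 4) = 36
The minimum is at x1 = 8, x2 = 0.

x1 = 8, x2 = 0, z = -56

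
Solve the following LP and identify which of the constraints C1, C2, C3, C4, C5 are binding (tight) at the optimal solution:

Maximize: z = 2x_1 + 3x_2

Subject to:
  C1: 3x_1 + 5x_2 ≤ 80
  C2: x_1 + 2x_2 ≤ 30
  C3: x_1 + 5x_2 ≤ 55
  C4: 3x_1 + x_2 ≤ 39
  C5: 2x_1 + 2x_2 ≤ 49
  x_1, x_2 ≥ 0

At x_1 = 10, x_2 = 9, compute slack b - a·x for each constraint:
  C1: 80 − 75 = 5  (slack)
  C2: 30 − 28 = 2  (slack)
  C3: 55 − 55 = 0  (binding)
  C4: 39 − 39 = 0  (binding)
  C5: 49 − 38 = 11  (slack)

Optimal: x_1 = 10, x_2 = 9
Binding: C3, C4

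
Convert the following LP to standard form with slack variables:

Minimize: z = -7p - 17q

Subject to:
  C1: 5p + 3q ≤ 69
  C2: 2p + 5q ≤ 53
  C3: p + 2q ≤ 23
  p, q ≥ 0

min z = -7p - 17q

s.t.
  5p + 3q + s1 = 69
  2p + 5q + s2 = 53
  p + 2q + s3 = 23
  p, q, s1, s2, s3 ≥ 0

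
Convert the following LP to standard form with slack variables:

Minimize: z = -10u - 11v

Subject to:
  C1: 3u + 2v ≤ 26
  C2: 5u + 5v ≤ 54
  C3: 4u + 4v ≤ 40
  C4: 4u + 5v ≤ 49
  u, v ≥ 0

min z = -10u - 11v

s.t.
  3u + 2v + s1 = 26
  5u + 5v + s2 = 54
  4u + 4v + s3 = 40
  4u + 5v + s4 = 49
  u, v, s1, s2, s3, s4 ≥ 0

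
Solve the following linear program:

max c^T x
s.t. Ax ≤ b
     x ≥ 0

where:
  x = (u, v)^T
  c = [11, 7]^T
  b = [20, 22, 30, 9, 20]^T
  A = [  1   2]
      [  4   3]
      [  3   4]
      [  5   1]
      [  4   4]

Evaluate the objective at each vertex of the feasible region:
  z(0, 0) = 0
  z(1.8, 0) = 19.8
  z(1, 4) = 39  ←
  z(0, 5) = 35
The maximum is at u = 1, v = 4.

u = 1, v = 4, z = 39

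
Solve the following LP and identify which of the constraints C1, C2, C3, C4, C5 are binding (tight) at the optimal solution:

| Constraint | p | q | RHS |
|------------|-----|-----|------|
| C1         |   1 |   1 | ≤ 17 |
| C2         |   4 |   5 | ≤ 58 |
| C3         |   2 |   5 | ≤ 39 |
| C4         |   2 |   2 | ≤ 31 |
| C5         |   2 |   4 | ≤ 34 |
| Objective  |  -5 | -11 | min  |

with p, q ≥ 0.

At p = 7, q = 5, compute slack b - a·x for each constraint:
  C1: 17 − 12 = 5  (slack)
  C2: 58 − 53 = 5  (slack)
  C3: 39 − 39 = 0  (binding)
  C4: 31 − 24 = 7  (slack)
  C5: 34 − 34 = 0  (binding)

Optimal: p = 7, q = 5
Binding: C3, C5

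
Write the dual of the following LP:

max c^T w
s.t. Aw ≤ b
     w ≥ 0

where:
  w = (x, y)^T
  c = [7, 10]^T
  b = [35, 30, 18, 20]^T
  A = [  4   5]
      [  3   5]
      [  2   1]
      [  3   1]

Primal max cᵀx s.t. Ax ≤ b, x ≥ 0  →  Dual min bᵀy s.t. Aᵀy ≥ c, y ≥ 0.

Minimize: z = 35y1 + 30y2 + 18y3 + 20y4

Subject to:
  4y1 + 3y2 + 2y3 + 3y4 ≥ 7
  5y1 + 5y2 + y3 + y4 ≥ 10
  y1, y2, y3, y4 ≥ 0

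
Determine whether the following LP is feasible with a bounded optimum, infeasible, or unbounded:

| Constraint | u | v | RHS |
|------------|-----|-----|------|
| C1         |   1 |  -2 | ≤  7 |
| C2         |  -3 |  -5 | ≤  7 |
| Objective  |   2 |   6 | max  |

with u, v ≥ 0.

Unbounded (objective can increase without bound)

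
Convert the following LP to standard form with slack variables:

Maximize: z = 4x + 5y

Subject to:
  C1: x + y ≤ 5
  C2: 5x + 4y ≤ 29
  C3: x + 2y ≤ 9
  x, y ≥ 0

max z = 4x + 5y

s.t.
  x + y + s1 = 5
  5x + 4y + s2 = 29
  x + 2y + s3 = 9
  x, y, s1, s2, s3 ≥ 0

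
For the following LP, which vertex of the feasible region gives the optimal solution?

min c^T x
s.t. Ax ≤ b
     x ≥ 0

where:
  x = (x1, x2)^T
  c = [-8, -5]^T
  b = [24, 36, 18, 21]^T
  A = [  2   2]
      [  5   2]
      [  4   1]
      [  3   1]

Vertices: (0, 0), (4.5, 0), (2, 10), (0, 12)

Evaluate the objective at each vertex of the feasible region:
  z(0, 0) = 0
  z(4.5, 0) = -36
  z(2, 10) = -66  ←
  z(0, 12) = -60
The minimum is at x1 = 2, x2 = 10.

(2, 10)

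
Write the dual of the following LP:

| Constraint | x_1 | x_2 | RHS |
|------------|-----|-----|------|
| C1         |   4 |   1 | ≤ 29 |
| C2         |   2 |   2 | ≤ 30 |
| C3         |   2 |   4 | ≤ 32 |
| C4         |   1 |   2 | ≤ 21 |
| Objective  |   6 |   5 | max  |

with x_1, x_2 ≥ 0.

Primal max cᵀx s.t. Ax ≤ b, x ≥ 0  →  Dual min bᵀy s.t. Aᵀy ≥ c, y ≥ 0.

Minimize: z = 29y1 + 30y2 + 32y3 + 21y4

Subject to:
  4y1 + 2y2 + 2y3 + y4 ≥ 6
  y1 + 2y2 + 4y3 + 2y4 ≥ 5
  y1, y2, y3, y4 ≥ 0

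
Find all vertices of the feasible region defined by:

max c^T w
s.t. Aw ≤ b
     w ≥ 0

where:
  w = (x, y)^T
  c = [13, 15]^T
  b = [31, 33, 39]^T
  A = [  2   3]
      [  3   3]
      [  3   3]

(0, 0), (11, 0), (2, 9), (0, 10.33)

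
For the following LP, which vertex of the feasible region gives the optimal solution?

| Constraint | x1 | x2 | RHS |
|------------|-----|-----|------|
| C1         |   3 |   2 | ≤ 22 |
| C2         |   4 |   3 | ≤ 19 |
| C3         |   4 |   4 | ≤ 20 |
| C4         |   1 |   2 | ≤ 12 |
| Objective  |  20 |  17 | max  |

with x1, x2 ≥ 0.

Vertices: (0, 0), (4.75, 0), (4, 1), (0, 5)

Evaluate the objective at each vertex of the feasible region:
  z(0, 0) = 0
  z(4.75, 0) = 95
  z(4, 1) = 97  ←
  z(0, 5) = 85
The maximum is at x1 = 4, x2 = 1.

(4, 1)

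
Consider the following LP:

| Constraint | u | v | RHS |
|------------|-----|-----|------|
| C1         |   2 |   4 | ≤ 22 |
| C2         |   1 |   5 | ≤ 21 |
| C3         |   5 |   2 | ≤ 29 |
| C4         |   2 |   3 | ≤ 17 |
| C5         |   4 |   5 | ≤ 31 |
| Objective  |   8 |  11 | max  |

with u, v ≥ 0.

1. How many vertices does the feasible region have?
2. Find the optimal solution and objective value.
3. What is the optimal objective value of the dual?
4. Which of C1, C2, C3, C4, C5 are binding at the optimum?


1. 6
2. u = 4, v = 3, z = 65
3. 65
4. C4, C5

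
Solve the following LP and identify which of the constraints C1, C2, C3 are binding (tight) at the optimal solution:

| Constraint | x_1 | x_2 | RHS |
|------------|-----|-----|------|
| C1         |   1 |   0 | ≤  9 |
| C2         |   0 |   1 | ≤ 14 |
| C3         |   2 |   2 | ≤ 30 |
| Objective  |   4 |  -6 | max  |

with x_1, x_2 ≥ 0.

At x_1 = 9, x_2 = 0, compute slack b - a·x for each constraint:
  C1: 9 − 9 = 0  (binding)
  C2: 14 − 0 = 14  (slack)
  C3: 30 − 18 = 12  (slack)

Optimal: x_1 = 9, x_2 = 0
Binding: C1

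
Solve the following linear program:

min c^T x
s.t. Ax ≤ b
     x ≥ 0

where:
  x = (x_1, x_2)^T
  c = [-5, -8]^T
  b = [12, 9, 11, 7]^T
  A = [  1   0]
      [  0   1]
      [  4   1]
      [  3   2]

Evaluate the objective at each vertex of the feasible region:
  z(0, 0) = 0
  z(2.333, 0) = -11.67
  z(0, 3.5) = -28  ←
The minimum is at x_1 = 0, x_2 = 3.5.

x_1 = 0, x_2 = 3.5, z = -28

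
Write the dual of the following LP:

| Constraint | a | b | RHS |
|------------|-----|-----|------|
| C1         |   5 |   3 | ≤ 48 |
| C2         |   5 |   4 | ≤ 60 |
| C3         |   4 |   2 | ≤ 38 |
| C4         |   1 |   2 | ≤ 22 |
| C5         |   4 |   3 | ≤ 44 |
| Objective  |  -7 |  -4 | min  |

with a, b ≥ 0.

Primal min cᵀx s.t. Ax ≤ b, x ≥ 0  →  Dual max −bᵀy s.t. Aᵀy ≥ −c, y ≥ 0.

Maximize: z = -48y1 - 60y2 - 38y3 - 22y4 - 44y5

Subject to:
  5y1 + 5y2 + 4y3 + y4 + 4y5 ≥ 7
  3y1 + 4y2 + 2y3 + 2y4 + 3y5 ≥ 4
  y1, y2, y3, y4, y5 ≥ 0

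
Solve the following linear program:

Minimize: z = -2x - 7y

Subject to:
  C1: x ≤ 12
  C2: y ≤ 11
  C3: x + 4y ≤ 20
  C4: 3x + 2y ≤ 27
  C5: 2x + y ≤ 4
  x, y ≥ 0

Evaluate the objective at each vertex of the feasible region:
  z(0, 0) = 0
  z(2, 0) = -4
  z(0, 4) = -28  ←
The minimum is at x = 0, y = 4.

x = 0, y = 4, z = -28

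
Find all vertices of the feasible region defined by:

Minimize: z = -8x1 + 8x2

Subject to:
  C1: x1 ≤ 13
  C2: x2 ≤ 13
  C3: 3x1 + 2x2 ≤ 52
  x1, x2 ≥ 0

(0, 0), (13, 0), (13, 6.5), (8.667, 13), (0, 13)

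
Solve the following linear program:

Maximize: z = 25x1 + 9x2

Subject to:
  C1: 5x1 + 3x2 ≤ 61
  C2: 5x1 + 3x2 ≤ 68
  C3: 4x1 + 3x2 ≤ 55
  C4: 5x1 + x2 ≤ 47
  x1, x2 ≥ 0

Evaluate the objective at each vertex of the feasible region:
  z(0, 0) = 0
  z(9.4, 0) = 235
  z(8, 7) = 263  ←
  z(6, 10.33) = 243
  z(0, 18.33) = 165
The maximum is at x1 = 8, x2 = 7.

x1 = 8, x2 = 7, z = 263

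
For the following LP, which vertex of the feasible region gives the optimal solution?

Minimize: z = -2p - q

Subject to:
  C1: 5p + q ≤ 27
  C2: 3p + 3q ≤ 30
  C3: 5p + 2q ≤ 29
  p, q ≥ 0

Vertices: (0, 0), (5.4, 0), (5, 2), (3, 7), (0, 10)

Evaluate the objective at each vertex of the feasible region:
  z(0, 0) = 0
  z(5.4, 0) = -10.8
  z(5, 2) = -12
  z(3, 7) = -13  ←
  z(0, 10) = -10
The minimum is at p = 3, q = 7.

(3, 7)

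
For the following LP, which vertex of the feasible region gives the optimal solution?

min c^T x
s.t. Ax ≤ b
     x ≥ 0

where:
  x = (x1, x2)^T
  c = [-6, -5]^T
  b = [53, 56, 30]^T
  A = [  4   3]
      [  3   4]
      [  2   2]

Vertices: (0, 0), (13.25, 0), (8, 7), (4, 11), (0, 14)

Evaluate the objective at each vertex of the feasible region:
  z(0, 0) = 0
  z(13.25, 0) = -79.5
  z(8, 7) = -83  ←
  z(4, 11) = -79
  z(0, 14) = -70
The minimum is at x1 = 8, x2 = 7.

(8, 7)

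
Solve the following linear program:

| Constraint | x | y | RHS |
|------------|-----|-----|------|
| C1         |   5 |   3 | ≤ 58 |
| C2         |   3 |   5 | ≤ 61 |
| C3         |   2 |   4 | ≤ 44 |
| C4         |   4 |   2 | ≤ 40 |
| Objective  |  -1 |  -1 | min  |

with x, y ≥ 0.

Evaluate the objective at each vertex of the feasible region:
  z(0, 0) = 0
  z(10, 0) = -10
  z(6, 8) = -14  ←
  z(0, 11) = -11
The minimum is at x = 6, y = 8.

x = 6, y = 8, z = -14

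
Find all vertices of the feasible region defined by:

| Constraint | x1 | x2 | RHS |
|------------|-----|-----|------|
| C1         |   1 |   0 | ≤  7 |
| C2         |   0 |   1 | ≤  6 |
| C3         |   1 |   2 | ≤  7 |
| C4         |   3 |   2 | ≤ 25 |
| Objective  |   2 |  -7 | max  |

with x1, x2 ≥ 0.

(0, 0), (7, 0), (0, 3.5)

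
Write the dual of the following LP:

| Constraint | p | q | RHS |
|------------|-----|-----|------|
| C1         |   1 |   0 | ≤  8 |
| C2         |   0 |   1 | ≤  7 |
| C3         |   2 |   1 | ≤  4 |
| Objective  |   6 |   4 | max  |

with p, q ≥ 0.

Primal max cᵀx s.t. Ax ≤ b, x ≥ 0  →  Dual min bᵀy s.t. Aᵀy ≥ c, y ≥ 0.

Minimize: z = 8y1 + 7y2 + 4y3

Subject to:
  y1 + 2y3 ≥ 6
  y2 + y3 ≥ 4
  y1, y2, y3 ≥ 0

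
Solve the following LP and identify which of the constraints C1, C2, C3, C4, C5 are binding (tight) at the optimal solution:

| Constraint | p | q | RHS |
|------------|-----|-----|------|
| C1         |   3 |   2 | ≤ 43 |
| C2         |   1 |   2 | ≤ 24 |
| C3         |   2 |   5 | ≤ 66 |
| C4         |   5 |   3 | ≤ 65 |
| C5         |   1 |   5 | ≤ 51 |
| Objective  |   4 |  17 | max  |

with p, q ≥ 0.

At p = 6, q = 9, compute slack b - a·x for each constraint:
  C1: 43 − 36 = 7  (slack)
  C2: 24 − 24 = 0  (binding)
  C3: 66 − 57 = 9  (slack)
  C4: 65 − 57 = 8  (slack)
  C5: 51 − 51 = 0  (binding)

Optimal: p = 6, q = 9
Binding: C2, C5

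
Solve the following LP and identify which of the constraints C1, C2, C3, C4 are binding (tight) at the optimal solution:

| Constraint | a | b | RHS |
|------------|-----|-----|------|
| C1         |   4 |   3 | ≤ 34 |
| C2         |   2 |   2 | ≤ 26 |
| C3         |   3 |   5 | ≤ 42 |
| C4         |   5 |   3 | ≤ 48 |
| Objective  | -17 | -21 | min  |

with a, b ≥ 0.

At a = 4, b = 6, compute slack b - a·x for each constraint:
  C1: 34 − 34 = 0  (binding)
  C2: 26 − 20 = 6  (slack)
  C3: 42 − 42 = 0  (binding)
  C4: 48 − 38 = 10  (slack)

Optimal: a = 4, b = 6
Binding: C1, C3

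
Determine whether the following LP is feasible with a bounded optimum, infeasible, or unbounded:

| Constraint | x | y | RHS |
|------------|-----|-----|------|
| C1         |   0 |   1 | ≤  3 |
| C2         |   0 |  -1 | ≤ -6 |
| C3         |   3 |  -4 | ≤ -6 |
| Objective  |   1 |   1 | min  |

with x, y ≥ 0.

Infeasible (no feasible solution exists)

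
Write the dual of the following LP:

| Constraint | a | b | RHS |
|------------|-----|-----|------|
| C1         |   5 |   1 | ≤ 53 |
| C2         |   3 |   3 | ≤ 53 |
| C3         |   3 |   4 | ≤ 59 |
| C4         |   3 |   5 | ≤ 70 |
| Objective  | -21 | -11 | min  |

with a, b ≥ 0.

Primal min cᵀx s.t. Ax ≤ b, x ≥ 0  →  Dual max −bᵀy s.t. Aᵀy ≥ −c, y ≥ 0.

Maximize: z = -53y1 - 53y2 - 59y3 - 70y4

Subject to:
  5y1 + 3y2 + 3y3 + 3y4 ≥ 21
  y1 + 3y2 + 4y3 + 5y4 ≥ 11
  y1, y2, y3, y4 ≥ 0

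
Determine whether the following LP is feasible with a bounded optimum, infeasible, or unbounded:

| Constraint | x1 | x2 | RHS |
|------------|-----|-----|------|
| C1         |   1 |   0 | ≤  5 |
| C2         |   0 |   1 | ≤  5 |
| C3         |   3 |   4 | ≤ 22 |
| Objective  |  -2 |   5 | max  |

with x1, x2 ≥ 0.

Feasible with a bounded optimal solution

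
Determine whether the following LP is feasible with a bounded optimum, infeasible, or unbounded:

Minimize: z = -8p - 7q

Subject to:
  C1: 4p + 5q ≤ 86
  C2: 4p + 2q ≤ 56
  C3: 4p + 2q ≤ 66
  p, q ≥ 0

Feasible with a bounded optimal solution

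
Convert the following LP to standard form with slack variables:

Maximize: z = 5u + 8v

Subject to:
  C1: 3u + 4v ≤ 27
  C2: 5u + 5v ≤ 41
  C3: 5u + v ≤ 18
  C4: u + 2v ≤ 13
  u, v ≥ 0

max z = 5u + 8v

s.t.
  3u + 4v + s1 = 27
  5u + 5v + s2 = 41
  5u + v + s3 = 18
  u + 2v + s4 = 13
  u, v, s1, s2, s3, s4 ≥ 0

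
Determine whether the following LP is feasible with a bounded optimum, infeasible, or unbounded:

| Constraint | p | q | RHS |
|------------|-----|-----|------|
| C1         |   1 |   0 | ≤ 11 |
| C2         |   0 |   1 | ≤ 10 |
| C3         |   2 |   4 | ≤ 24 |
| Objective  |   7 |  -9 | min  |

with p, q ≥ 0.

Feasible with a bounded optimal solution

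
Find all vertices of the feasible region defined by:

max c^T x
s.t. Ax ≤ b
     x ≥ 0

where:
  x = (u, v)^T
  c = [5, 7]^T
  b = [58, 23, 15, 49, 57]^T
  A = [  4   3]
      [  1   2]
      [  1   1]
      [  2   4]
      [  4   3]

(0, 0), (14.25, 0), (12, 3), (7, 8), (0, 11.5)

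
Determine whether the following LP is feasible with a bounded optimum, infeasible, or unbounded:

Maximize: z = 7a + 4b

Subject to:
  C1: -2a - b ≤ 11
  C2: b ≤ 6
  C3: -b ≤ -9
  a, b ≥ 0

Infeasible (no feasible solution exists)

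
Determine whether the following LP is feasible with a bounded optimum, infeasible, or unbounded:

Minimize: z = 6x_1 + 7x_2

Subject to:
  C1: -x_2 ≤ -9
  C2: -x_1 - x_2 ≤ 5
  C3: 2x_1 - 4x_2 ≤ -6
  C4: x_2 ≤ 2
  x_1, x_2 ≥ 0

Infeasible (no feasible solution exists)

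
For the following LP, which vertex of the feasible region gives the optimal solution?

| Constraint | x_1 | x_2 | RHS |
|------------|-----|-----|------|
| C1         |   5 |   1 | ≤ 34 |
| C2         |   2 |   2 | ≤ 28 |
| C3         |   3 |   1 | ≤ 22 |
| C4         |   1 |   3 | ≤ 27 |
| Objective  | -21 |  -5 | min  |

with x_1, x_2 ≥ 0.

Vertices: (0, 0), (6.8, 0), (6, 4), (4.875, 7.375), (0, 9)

Evaluate the objective at each vertex of the feasible region:
  z(0, 0) = 0
  z(6.8, 0) = -142.8
  z(6, 4) = -146  ←
  z(4.875, 7.375) = -139.2
  z(0, 9) = -45
The minimum is at x_1 = 6, x_2 = 4.

(6, 4)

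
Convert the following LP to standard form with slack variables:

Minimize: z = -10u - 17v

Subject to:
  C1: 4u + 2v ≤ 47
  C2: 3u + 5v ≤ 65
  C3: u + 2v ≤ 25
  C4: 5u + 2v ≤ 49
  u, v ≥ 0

min z = -10u - 17v

s.t.
  4u + 2v + s1 = 47
  3u + 5v + s2 = 65
  u + 2v + s3 = 25
  5u + 2v + s4 = 49
  u, v, s1, s2, s3, s4 ≥ 0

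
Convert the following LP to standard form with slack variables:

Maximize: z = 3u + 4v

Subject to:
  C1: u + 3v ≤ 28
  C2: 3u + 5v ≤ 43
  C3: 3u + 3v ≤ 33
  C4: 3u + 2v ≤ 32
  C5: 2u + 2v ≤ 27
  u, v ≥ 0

max z = 3u + 4v

s.t.
  u + 3v + s1 = 28
  3u + 5v + s2 = 43
  3u + 3v + s3 = 33
  3u + 2v + s4 = 32
  2u + 2v + s5 = 27
  u, v, s1, s2, s3, s4, s5 ≥ 0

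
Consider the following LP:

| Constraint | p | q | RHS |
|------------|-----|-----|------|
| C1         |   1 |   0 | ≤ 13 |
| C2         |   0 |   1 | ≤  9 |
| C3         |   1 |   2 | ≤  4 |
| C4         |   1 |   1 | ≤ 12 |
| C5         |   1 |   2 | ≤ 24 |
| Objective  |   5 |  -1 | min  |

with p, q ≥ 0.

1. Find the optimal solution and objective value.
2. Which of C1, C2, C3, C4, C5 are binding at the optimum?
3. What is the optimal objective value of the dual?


1. p = 0, q = 2, z = -2
2. C3
3. -2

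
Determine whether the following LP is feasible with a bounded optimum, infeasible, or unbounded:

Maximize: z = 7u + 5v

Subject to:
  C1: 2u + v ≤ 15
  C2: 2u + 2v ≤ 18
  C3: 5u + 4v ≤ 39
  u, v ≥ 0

Feasible with a bounded optimal solution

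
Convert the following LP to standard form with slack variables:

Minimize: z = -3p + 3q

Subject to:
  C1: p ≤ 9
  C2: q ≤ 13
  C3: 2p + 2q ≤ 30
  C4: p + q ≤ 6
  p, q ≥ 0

min z = -3p + 3q

s.t.
  p + s1 = 9
  q + s2 = 13
  2p + 2q + s3 = 30
  p + q + s4 = 6
  p, q, s1, s2, s3, s4 ≥ 0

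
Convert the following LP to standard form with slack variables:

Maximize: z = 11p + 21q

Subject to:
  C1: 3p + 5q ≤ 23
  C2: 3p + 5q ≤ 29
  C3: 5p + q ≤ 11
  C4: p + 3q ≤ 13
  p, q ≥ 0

max z = 11p + 21q

s.t.
  3p + 5q + s1 = 23
  3p + 5q + s2 = 29
  5p + q + s3 = 11
  p + 3q + s4 = 13
  p, q, s1, s2, s3, s4 ≥ 0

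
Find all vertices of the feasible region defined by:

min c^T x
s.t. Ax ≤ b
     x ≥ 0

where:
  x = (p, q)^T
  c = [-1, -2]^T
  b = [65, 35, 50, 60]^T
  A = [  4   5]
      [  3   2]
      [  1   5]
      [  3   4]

(0, 0), (11.67, 0), (6.429, 7.857), (5, 9), (0, 10)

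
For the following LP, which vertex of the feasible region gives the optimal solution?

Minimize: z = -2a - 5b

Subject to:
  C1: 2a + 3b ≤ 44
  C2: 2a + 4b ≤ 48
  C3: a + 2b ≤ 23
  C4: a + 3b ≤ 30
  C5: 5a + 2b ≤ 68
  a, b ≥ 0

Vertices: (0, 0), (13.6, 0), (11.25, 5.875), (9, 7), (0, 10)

Evaluate the objective at each vertex of the feasible region:
  z(0, 0) = 0
  z(13.6, 0) = -27.2
  z(11.25, 5.875) = -51.88
  z(9, 7) = -53  ←
  z(0, 10) = -50
The minimum is at a = 9, b = 7.

(9, 7)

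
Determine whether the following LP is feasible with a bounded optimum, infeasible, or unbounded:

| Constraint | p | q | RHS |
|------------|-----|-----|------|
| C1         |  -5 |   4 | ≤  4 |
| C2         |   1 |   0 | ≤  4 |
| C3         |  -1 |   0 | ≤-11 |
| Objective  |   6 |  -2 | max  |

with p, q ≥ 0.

Infeasible (no feasible solution exists)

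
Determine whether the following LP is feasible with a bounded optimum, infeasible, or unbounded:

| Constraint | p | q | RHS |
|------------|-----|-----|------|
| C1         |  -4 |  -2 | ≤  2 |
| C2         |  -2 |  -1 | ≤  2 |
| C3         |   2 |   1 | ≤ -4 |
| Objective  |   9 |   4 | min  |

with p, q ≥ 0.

Infeasible (no feasible solution exists)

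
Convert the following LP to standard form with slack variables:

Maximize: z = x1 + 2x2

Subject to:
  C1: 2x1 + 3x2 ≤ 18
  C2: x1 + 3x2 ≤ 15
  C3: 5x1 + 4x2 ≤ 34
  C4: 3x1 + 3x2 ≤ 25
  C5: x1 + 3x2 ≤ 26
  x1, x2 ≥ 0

max z = x1 + 2x2

s.t.
  2x1 + 3x2 + s1 = 18
  x1 + 3x2 + s2 = 15
  5x1 + 4x2 + s3 = 34
  3x1 + 3x2 + s4 = 25
  x1 + 3x2 + s5 = 26
  x1, x2, s1, s2, s3, s4, s5 ≥ 0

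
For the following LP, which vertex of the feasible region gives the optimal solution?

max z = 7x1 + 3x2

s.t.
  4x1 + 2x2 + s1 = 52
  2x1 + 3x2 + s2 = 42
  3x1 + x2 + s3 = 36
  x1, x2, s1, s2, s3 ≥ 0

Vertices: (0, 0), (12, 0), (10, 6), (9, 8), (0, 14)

Evaluate the objective at each vertex of the feasible region:
  z(0, 0) = 0
  z(12, 0) = 84
  z(10, 6) = 88  ←
  z(9, 8) = 87
  z(0, 14) = 42
The maximum is at x1 = 10, x2 = 6.

(10, 6)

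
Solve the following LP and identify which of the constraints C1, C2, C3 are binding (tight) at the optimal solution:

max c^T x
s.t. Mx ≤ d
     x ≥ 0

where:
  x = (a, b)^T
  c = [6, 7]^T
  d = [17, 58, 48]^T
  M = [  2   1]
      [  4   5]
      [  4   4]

At a = 2, b = 10, compute slack b - a·x for each constraint:
  C1: 17 − 14 = 3  (slack)
  C2: 58 − 58 = 0  (binding)
  C3: 48 − 48 = 0  (binding)

Optimal: a = 2, b = 10
Binding: C2, C3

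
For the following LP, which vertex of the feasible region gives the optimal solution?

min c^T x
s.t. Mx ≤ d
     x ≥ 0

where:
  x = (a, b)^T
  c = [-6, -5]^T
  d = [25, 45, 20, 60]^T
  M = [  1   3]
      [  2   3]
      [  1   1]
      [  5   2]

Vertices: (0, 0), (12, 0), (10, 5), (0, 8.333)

Evaluate the objective at each vertex of the feasible region:
  z(0, 0) = 0
  z(12, 0) = -72
  z(10, 5) = -85  ←
  z(0, 8.333) = -41.67
The minimum is at a = 10, b = 5.

(10, 5)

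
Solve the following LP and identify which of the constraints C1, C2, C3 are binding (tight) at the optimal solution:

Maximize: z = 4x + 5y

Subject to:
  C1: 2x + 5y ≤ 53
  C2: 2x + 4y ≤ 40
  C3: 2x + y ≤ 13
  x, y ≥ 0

At x = 2, y = 9, compute slack b - a·x for each constraint:
  C1: 53 − 49 = 4  (slack)
  C2: 40 − 40 = 0  (binding)
  C3: 13 − 13 = 0  (binding)

Optimal: x = 2, y = 9
Binding: C2, C3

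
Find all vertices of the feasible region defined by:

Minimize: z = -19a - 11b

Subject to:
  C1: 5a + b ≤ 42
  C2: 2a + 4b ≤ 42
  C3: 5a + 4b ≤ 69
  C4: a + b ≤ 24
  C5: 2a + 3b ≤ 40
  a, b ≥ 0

(0, 0), (8.4, 0), (7, 7), (0, 10.5)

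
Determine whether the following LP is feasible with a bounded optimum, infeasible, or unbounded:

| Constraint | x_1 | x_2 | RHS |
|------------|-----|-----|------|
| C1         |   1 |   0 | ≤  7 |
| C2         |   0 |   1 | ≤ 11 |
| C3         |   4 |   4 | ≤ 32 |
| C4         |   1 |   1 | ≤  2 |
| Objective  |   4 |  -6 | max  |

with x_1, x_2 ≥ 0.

Feasible with a bounded optimal solution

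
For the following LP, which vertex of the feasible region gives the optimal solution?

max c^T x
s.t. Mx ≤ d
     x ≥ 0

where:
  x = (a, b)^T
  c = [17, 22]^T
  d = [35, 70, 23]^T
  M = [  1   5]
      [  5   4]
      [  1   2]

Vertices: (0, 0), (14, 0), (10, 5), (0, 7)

Evaluate the objective at each vertex of the feasible region:
  z(0, 0) = 0
  z(14, 0) = 238
  z(10, 5) = 280  ←
  z(0, 7) = 154
The maximum is at a = 10, b = 5.

(10, 5)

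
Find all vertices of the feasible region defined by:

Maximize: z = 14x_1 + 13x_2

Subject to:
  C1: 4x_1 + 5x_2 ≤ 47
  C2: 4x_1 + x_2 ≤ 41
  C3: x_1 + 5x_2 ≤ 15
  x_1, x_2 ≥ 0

(0, 0), (10.25, 0), (10, 1), (0, 3)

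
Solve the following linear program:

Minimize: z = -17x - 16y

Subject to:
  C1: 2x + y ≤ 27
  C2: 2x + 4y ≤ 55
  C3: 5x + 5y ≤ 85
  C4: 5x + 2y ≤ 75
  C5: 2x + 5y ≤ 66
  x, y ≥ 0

Evaluate the objective at each vertex of the feasible region:
  z(0, 0) = 0
  z(13.5, 0) = -229.5
  z(10, 7) = -282  ←
  z(6.5, 10.5) = -278.5
  z(5.5, 11) = -269.5
  z(0, 13.2) = -211.2
The minimum is at x = 10, y = 7.

x = 10, y = 7, z = -282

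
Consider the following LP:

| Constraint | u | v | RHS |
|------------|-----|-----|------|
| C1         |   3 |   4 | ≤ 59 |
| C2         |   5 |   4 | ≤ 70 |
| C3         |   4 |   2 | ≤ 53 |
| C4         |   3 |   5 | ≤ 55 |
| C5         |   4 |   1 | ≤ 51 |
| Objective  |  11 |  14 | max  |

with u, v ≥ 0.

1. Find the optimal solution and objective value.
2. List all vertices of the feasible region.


1. u = 10, v = 5, z = 180
2. (0, 0), (12.75, 0), (12.25, 2), (12, 2.5), (10, 5), (0, 11)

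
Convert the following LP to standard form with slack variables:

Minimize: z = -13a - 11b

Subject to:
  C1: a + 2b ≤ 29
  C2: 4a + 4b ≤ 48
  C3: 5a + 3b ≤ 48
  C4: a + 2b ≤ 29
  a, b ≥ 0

min z = -13a - 11b

s.t.
  a + 2b + s1 = 29
  4a + 4b + s2 = 48
  5a + 3b + s3 = 48
  a + 2b + s4 = 29
  a, b, s1, s2, s3, s4 ≥ 0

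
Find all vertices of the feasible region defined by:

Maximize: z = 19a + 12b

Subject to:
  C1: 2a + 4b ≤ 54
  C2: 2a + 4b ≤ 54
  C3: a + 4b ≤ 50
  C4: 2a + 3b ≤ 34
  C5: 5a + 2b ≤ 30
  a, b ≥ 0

(0, 0), (6, 0), (2, 10), (0, 11.33)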